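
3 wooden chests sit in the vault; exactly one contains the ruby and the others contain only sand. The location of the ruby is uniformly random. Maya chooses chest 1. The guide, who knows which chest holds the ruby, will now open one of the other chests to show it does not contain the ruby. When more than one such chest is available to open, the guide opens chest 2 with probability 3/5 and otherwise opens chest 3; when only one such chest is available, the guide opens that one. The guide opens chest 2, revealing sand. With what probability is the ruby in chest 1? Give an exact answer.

3/8

Apply Bayes' rule, conditioning on where the ruby actually is.
If it is in chest 1 (prior 1/3): chest 2 is available, opened with probability 3/5; weight (1/3)·(3/5) = 1/5.
If it is in chest 2 (prior 1/3): the guide opened chest 2, so this case is ruled out; weight (1/3)·0 = 0.
If it is in chest 3 (prior 1/3): only chest 2 is available, probability 1; weight (1/3)·1 = 1/3.
The weights sum to 8/15.
So P(the ruby in chest 1 | the guide opened chest 2) = (1/5) / (8/15) = 3/8.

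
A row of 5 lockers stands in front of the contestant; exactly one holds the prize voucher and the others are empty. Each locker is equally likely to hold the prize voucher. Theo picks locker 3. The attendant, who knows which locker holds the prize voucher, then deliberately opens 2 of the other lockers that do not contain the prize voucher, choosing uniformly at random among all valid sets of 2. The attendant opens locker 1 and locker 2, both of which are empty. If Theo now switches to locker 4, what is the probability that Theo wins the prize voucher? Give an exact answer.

2/5

Condition on the true location of the prize voucher.
If it is in either of lockers 1 and 2 (prior 1/5 each): that locker was opened and seen not to hold the prize — ruled out; weight (1/5)·0 = 0 each.
If it is in locker 3 (prior 1/5): the attendant has 6 equally likely choices, so probability 1/6; weight (1/5)·(1/6) = 1/30.
If it is in either of lockers 4 and 5 (prior 1/5 each): the attendant has 3 equally likely choices, so probability 1/3; weight (1/5)·(1/3) = 1/15 each.
The weights sum to 1/6.
So P(the prize voucher in locker 4 | the attendant opened locker 1 and locker 2) = (1/15) / (1/6) = 2/5.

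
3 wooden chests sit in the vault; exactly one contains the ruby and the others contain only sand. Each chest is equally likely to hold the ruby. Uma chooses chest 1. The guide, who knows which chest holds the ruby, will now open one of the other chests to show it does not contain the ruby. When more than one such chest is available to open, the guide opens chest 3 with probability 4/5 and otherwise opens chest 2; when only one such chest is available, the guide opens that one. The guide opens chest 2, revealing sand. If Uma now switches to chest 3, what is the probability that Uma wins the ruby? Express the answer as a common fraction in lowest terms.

5/6

Condition on the true location of the ruby.
If it is in chest 1 (prior 1/3): chest 3 is available but not opened, probability 1/5; weight (1/3)·(1/5) = 1/15.
If it is in chest 2 (prior 1/3): the guide opened chest 2, so this case is ruled out; weight (1/3)·0 = 0.
If it is in chest 3 (prior 1/3): only chest 2 is available, probability 1; weight (1/3)·1 = 1/3.
The weights sum to 2/5.
So P(the ruby in chest 3 | the guide opened chest 2) = (1/3) / (2/5) = 5/6.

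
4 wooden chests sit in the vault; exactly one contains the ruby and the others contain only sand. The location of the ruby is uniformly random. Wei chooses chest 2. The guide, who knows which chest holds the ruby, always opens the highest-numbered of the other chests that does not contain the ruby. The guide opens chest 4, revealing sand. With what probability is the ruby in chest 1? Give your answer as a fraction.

1/3

Consider each possible location of the ruby in turn.
If it is in any of chests 1, 2, and 3 (prior 1/4 each): chest 4 is the highest-numbered option available, probability 1; weight (1/4)·1 = 1/4 each.
If it is in chest 4 (prior 1/4): the guide opened chest 4, so this case is ruled out; weight (1/4)·0 = 0.
The weights sum to 3/4.
So P(the ruby in chest 1 | the guide opened chest 4) = (1/4) / (3/4) = 1/3.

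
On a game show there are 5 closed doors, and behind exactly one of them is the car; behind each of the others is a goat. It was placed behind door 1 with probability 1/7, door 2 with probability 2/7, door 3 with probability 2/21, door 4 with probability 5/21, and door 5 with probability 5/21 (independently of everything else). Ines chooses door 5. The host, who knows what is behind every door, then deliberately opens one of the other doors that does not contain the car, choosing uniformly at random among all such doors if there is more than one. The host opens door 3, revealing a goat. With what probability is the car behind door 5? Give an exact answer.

15/71

Condition on the true location of the car.
If it is behind door 1 (prior 1/7): the host has 3 equally likely choices, so probability 1/3; weight (1/7)·(1/3) = 1/21.
If it is behind door 2 (prior 2/7): the host has 3 equally likely choices, so probability 1/3; weight (2/7)·(1/3) = 2/21.
If it is behind door 3 (prior 2/21): the host opened door 3, so this case is ruled out; weight (2/21)·0 = 0.
If it is behind door 4 (prior 5/21): the host has 3 equally likely choices, so probability 1/3; weight (5/21)·(1/3) = 5/63.
If it is behind door 5 (prior 5/21): the host has 4 equally likely choices, so probability 1/4; weight (5/21)·(1/4) = 5/84.
The weights sum to 71/252.
So P(the car behind door 5 | the host opened door 3) = (5/84) / (71/252) = 15/71.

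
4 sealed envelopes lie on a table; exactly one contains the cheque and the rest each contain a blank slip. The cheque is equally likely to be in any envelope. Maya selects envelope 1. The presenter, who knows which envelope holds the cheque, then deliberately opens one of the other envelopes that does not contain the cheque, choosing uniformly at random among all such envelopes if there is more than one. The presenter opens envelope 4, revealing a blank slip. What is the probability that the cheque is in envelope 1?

Consider each possible location of the cheque in turn.
If it is in envelope 1 (prior 1/4): the presenter has 3 equally likely choices, so probability 1/3; weight (1/4)·(1/3) = 1/12.
If it is in either of envelopes 2 and 3 (prior 1/4 each): the presenter has 2 equally likely choices, so probability 1/2; weight (1/4)·(1/2) = 1/8 each.
If it is in envelope 4 (prior 1/4): the presenter opened envelope 4, so this case is ruled out; weight (1/4)·0 = 0.
The weights sum to 1/3.
So P(the cheque in envelope 1 | the presenter opened envelope 4) = (1/12) / (1/3) = 1/4.

1/4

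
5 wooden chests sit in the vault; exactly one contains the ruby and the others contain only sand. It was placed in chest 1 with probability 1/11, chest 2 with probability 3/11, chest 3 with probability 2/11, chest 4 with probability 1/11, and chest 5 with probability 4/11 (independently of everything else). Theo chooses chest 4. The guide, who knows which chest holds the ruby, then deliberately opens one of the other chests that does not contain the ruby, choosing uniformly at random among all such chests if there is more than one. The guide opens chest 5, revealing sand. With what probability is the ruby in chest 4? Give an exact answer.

1/9

Condition on the true location of the ruby.
If it is in chest 1 (prior 1/11): the guide has 3 equally likely choices, so probability 1/3; weight (1/11)·(1/3) = 1/33.
If it is in chest 2 (prior 3/11): the guide has 3 equally likely choices, so probability 1/3; weight (3/11)·(1/3) = 1/11.
If it is in chest 3 (prior 2/11): the guide has 3 equally likely choices, so probability 1/3; weight (2/11)·(1/3) = 2/33.
If it is in chest 4 (prior 1/11): the guide has 4 equally likely choices, so probability 1/4; weight (1/11)·(1/4) = 1/44.
If it is in chest 5 (prior 4/11): the guide opened chest 5, so this case is ruled out; weight (4/11)·0 = 0.
The weights sum to 9/44.
So P(the ruby in chest 4 | the guide opened chest 5) = (1/44) / (9/44) = 1/9.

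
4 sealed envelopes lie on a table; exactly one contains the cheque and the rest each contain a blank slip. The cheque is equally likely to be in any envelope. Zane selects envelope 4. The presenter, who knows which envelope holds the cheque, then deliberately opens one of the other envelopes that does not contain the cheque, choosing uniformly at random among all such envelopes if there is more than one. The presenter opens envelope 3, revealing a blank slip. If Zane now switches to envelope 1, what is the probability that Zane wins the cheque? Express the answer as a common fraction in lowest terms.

Condition on the true location of the cheque.
If it is in either of envelopes 1 and 2 (prior 1/4 each): the presenter has 2 equally likely choices, so probability 1/2; weight (1/4)·(1/2) = 1/8 each.
If it is in envelope 3 (prior 1/4): the presenter opened envelope 3, so this case is ruled out; weight (1/4)·0 = 0.
If it is in envelope 4 (prior 1/4): the presenter has 3 equally likely choices, so probability 1/3; weight (1/4)·(1/3) = 1/12.
The weights sum to 1/3.
So P(the cheque in envelope 1 | the presenter opened envelope 3) = (1/8) / (1/3) = 3/8.

3/8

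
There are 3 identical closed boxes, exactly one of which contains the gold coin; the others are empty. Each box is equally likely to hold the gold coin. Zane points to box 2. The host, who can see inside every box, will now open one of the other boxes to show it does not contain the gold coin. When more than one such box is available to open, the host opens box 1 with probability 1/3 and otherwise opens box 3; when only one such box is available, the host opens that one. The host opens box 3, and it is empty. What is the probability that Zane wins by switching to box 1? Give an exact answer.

Consider each possible location of the gold coin in turn.
If it is in box 1 (prior 1/3): only box 3 is available, probability 1; weight (1/3)·1 = 1/3.
If it is in box 2 (prior 1/3): box 1 is available but not opened, probability 2/3; weight (1/3)·(2/3) = 2/9.
If it is in box 3 (prior 1/3): the host opened box 3, so this case is ruled out; weight (1/3)·0 = 0.
The weights sum to 5/9.
So P(the gold coin in box 1 | the host opened box 3) = (1/3) / (5/9) = 3/5.

3/5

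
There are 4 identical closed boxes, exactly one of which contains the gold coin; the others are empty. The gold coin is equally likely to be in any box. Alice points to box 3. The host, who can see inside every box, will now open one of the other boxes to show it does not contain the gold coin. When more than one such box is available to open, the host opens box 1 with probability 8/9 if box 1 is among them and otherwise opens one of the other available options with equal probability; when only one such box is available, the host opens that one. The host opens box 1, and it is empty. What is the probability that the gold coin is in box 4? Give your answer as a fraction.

Apply Bayes' rule, conditioning on where the gold coin actually is.
If it is in box 1 (prior 1/4): the host opened box 1, so this case is ruled out; weight (1/4)·0 = 0.
If it is in any of boxes 2, 3, and 4 (prior 1/4 each): box 1 is available, opened with probability 8/9; weight (1/4)·(8/9) = 2/9 each.
The weights sum to 2/3.
So P(the gold coin in box 4 | the host opened box 1) = (2/9) / (2/3) = 1/3.

1/3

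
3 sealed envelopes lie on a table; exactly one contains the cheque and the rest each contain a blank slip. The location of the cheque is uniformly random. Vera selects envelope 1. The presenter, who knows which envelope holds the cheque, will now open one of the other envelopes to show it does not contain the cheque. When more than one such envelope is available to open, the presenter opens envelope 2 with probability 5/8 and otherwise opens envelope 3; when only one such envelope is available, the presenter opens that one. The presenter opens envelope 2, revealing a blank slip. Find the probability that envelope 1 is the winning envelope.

Apply Bayes' rule, conditioning on where the cheque actually is.
If it is in envelope 1 (prior 1/3): envelope 2 is available, opened with probability 5/8; weight (1/3)·(5/8) = 5/24.
If it is in envelope 2 (prior 1/3): the presenter opened envelope 2, so this case is ruled out; weight (1/3)·0 = 0.
If it is in envelope 3 (prior 1/3): only envelope 2 is available, probability 1; weight (1/3)·1 = 1/3.
The weights sum to 13/24.
So P(the cheque in envelope 1 | the presenter opened envelope 2) = (5/24) / (13/24) = 5/13.

5/13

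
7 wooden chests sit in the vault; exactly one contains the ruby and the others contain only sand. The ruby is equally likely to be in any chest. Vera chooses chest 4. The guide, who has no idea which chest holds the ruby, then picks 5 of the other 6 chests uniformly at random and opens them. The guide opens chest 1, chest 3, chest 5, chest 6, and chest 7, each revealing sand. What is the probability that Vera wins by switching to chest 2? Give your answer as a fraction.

Apply Bayes' rule, conditioning on where the ruby actually is.
If it is in any of chests 1, 3, 5, 6, and 7 (prior 1/7 each): that chest was opened and seen not to hold the prize — ruled out; weight (1/7)·0 = 0 each.
If it is in either of chests 2 and 4 (prior 1/7 each): the guide picks exactly this set with probability 1/6 regardless, and none is the prize; weight (1/7)·(1/6) = 1/42 each.
The weights sum to 1/21.
So P(the ruby in chest 2 | the guide opened chest 1, chest 3, chest 5, chest 6, and chest 7) = (1/42) / (1/21) = 1/2.

1/2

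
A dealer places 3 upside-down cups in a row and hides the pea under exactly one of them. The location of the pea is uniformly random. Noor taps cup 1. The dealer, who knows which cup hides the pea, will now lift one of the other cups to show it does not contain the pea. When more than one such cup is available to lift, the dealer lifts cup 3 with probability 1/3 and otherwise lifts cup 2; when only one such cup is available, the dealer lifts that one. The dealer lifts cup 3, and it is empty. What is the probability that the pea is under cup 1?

1/4

Consider each possible location of the pea in turn.
If it is under cup 1 (prior 1/3): cup 3 is available, opened with probability 1/3; weight (1/3)·(1/3) = 1/9.
If it is under cup 2 (prior 1/3): only cup 3 is available, probability 1; weight (1/3)·1 = 1/3.
If it is under cup 3 (prior 1/3): the dealer opened cup 3, so this case is ruled out; weight (1/3)·0 = 0.
The weights sum to 4/9.
So P(the pea under cup 1 | the dealer opened cup 3) = (1/9) / (4/9) = 1/4.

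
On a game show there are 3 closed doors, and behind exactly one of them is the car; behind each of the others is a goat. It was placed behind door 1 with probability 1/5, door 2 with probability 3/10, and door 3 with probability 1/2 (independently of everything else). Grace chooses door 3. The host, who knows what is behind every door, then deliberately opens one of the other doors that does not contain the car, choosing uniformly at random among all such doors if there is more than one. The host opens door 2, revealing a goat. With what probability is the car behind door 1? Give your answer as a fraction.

Consider each possible location of the car in turn.
If it is behind door 1 (prior 1/5): the host has no choice, probability 1; weight (1/5)·1 = 1/5.
If it is behind door 2 (prior 3/10): the host opened door 2, so this case is ruled out; weight (3/10)·0 = 0.
If it is behind door 3 (prior 1/2): the host has 2 equally likely choices, so probability 1/2; weight (1/2)·(1/2) = 1/4.
The weights sum to 9/20.
So P(the car behind door 1 | the host opened door 2) = (1/5) / (9/20) = 4/9.

4/9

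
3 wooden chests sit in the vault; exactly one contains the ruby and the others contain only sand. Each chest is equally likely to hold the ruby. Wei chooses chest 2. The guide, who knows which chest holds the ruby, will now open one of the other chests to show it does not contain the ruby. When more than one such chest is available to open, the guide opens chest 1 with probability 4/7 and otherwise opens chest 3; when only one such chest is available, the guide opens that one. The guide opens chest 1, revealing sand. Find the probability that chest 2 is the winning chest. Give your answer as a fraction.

Apply Bayes' rule, conditioning on where the ruby actually is.
If it is in chest 1 (prior 1/3): the guide opened chest 1, so this case is ruled out; weight (1/3)·0 = 0.
If it is in chest 2 (prior 1/3): chest 1 is available, opened with probability 4/7; weight (1/3)·(4/7) = 4/21.
If it is in chest 3 (prior 1/3): only chest 1 is available, probability 1; weight (1/3)·1 = 1/3.
The weights sum to 11/21.
So P(the ruby in chest 2 | the guide opened chest 1) = (4/21) / (11/21) = 4/11.

4/11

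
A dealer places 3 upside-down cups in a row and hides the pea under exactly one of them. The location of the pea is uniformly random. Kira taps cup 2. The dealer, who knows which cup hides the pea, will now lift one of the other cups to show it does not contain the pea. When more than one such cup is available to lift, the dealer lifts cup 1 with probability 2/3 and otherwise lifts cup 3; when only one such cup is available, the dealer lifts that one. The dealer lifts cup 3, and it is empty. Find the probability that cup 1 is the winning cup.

3/4

Consider each possible location of the pea in turn.
If it is under cup 1 (prior 1/3): only cup 3 is available, probability 1; weight (1/3)·1 = 1/3.
If it is under cup 2 (prior 1/3): cup 1 is available but not opened, probability 1/3; weight (1/3)·(1/3) = 1/9.
If it is under cup 3 (prior 1/3): the dealer opened cup 3, so this case is ruled out; weight (1/3)·0 = 0.
The weights sum to 4/9.
So P(the pea under cup 1 | the dealer opened cup 3) = (1/3) / (4/9) = 3/4.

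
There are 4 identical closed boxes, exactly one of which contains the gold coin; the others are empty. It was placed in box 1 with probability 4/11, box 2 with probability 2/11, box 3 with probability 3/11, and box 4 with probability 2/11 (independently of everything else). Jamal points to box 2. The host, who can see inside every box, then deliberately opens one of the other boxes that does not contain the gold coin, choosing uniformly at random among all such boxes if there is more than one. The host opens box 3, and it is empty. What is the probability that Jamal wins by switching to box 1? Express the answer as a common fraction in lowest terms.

6/11

Consider each possible location of the gold coin in turn.
If it is in box 1 (prior 4/11): the host has 2 equally likely choices, so probability 1/2; weight (4/11)·(1/2) = 2/11.
If it is in box 2 (prior 2/11): the host has 3 equally likely choices, so probability 1/3; weight (2/11)·(1/3) = 2/33.
If it is in box 3 (prior 3/11): the host opened box 3, so this case is ruled out; weight (3/11)·0 = 0.
If it is in box 4 (prior 2/11): the host has 2 equally likely choices, so probability 1/2; weight (2/11)·(1/2) = 1/11.
The weights sum to 1/3.
So P(the gold coin in box 1 | the host opened box 3) = (2/11) / (1/3) = 6/11.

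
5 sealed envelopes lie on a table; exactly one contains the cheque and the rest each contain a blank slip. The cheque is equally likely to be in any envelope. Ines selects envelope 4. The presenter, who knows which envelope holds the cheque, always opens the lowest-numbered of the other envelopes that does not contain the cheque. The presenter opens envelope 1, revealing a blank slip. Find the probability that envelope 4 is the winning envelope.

Apply Bayes' rule, conditioning on where the cheque actually is.
If it is in envelope 1 (prior 1/5): the presenter opened envelope 1, so this case is ruled out; weight (1/5)·0 = 0.
If it is in any of envelopes 2, 3, 4, and 5 (prior 1/5 each): envelope 1 is the lowest-numbered option available, probability 1; weight (1/5)·1 = 1/5 each.
The weights sum to 4/5.
So P(the cheque in envelope 4 | the presenter opened envelope 1) = (1/5) / (4/5) = 1/4.

1/4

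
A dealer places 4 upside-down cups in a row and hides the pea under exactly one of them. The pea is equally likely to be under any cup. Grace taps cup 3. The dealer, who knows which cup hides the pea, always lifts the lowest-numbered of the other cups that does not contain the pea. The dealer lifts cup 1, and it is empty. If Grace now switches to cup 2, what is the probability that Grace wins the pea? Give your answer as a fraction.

1/3

Condition on the true location of the pea.
If it is under cup 1 (prior 1/4): the dealer opened cup 1, so this case is ruled out; weight (1/4)·0 = 0.
If it is under any of cups 2, 3, and 4 (prior 1/4 each): cup 1 is the lowest-numbered option available, probability 1; weight (1/4)·1 = 1/4 each.
The weights sum to 3/4.
So P(the pea under cup 2 | the dealer opened cup 1) = (1/4) / (3/4) = 1/3.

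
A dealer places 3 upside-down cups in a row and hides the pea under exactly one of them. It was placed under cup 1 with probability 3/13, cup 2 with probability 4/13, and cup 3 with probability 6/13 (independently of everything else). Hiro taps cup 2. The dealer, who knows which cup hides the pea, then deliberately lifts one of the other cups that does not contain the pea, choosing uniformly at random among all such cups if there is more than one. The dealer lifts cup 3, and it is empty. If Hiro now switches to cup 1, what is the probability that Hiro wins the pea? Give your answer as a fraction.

Consider each possible location of the pea in turn.
If it is under cup 1 (prior 3/13): the dealer has no choice, probability 1; weight (3/13)·1 = 3/13.
If it is under cup 2 (prior 4/13): the dealer has 2 equally likely choices, so probability 1/2; weight (4/13)·(1/2) = 2/13.
If it is under cup 3 (prior 6/13): the dealer opened cup 3, so this case is ruled out; weight (6/13)·0 = 0.
The weights sum to 5/13.
So P(the pea under cup 1 | the dealer opened cup 3) = (3/13) / (5/13) = 3/5.

3/5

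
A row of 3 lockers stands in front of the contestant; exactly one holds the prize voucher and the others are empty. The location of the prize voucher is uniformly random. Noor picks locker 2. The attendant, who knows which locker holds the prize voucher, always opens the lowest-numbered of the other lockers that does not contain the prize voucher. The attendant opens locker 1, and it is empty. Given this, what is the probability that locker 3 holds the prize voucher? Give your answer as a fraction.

Consider each possible location of the prize voucher in turn.
If it is in locker 1 (prior 1/3): the attendant opened locker 1, so this case is ruled out; weight (1/3)·0 = 0.
If it is in either of lockers 2 and 3 (prior 1/3 each): locker 1 is the lowest-numbered option available, probability 1; weight (1/3)·1 = 1/3 each.
The weights sum to 2/3.
So P(the prize voucher in locker 3 | the attendant opened locker 1) = (1/3) / (2/3) = 1/2.

1/2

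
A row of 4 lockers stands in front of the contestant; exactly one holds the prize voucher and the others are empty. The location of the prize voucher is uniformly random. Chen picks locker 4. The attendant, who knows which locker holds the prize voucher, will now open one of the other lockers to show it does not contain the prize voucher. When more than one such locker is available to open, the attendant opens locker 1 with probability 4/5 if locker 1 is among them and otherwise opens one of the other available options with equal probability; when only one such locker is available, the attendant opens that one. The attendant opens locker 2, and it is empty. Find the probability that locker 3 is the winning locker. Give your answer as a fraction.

1/4

Consider each possible location of the prize voucher in turn.
If it is in locker 1 (prior 1/4): locker 1 holds the prize so is unavailable; the attendant chooses uniformly among the 2 others, probability 1/2; weight (1/4)·(1/2) = 1/8.
If it is in locker 2 (prior 1/4): the attendant opened locker 2, so this case is ruled out; weight (1/4)·0 = 0.
If it is in locker 3 (prior 1/4): locker 1 is available but not opened, probability 1/5; weight (1/4)·(1/5) = 1/20.
If it is in locker 4 (prior 1/4): locker 1 is available but not opened; locker 2 gets probability (1 − 4/5)/2 = 1/10; weight (1/4)·(1/10) = 1/40.
The weights sum to 1/5.
So P(the prize voucher in locker 3 | the attendant opened locker 2) = (1/20) / (1/5) = 1/4.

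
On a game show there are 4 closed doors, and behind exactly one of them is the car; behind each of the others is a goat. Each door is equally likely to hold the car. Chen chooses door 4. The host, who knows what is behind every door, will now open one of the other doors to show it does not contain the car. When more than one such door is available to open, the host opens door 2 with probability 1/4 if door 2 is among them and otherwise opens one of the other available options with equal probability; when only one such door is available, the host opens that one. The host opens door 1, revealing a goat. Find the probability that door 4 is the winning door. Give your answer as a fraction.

3/13

Consider each possible location of the car in turn.
If it is behind door 1 (prior 1/4): the host opened door 1, so this case is ruled out; weight (1/4)·0 = 0.
If it is behind door 2 (prior 1/4): door 2 holds the prize so is unavailable; the host chooses uniformly among the 2 others, probability 1/2; weight (1/4)·(1/2) = 1/8.
If it is behind door 3 (prior 1/4): door 2 is available but not opened, probability 3/4; weight (1/4)·(3/4) = 3/16.
If it is behind door 4 (prior 1/4): door 2 is available but not opened; door 1 gets probability (1 − 1/4)/2 = 3/8; weight (1/4)·(3/8) = 3/32.
The weights sum to 13/32.
So P(the car behind door 4 | the host opened door 1) = (3/32) / (13/32) = 3/13.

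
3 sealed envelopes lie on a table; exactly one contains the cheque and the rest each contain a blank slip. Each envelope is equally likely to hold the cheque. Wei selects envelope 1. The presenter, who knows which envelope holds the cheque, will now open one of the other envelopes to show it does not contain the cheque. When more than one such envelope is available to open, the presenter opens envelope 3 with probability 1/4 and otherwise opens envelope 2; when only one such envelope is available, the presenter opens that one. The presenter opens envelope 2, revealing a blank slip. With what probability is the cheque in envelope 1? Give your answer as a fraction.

3/7

Consider each possible location of the cheque in turn.
If it is in envelope 1 (prior 1/3): envelope 3 is available but not opened, probability 3/4; weight (1/3)·(3/4) = 1/4.
If it is in envelope 2 (prior 1/3): the presenter opened envelope 2, so this case is ruled out; weight (1/3)·0 = 0.
If it is in envelope 3 (prior 1/3): only envelope 2 is available, probability 1; weight (1/3)·1 = 1/3.
The weights sum to 7/12.
So P(the cheque in envelope 1 | the presenter opened envelope 2) = (1/4) / (7/12) = 3/7.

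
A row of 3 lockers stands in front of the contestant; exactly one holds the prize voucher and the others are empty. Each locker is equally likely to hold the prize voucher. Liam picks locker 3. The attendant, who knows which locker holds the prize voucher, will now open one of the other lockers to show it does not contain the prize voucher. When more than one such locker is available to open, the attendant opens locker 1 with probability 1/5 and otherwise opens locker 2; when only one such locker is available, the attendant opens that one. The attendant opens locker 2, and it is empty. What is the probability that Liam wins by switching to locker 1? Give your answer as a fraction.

Consider each possible location of the prize voucher in turn.
If it is in locker 1 (prior 1/3): only locker 2 is available, probability 1; weight (1/3)·1 = 1/3.
If it is in locker 2 (prior 1/3): the attendant opened locker 2, so this case is ruled out; weight (1/3)·0 = 0.
If it is in locker 3 (prior 1/3): locker 1 is available but not opened, probability 4/5; weight (1/3)·(4/5) = 4/15.
The weights sum to 3/5.
So P(the prize voucher in locker 1 | the attendant opened locker 2) = (1/3) / (3/5) = 5/9.

5/9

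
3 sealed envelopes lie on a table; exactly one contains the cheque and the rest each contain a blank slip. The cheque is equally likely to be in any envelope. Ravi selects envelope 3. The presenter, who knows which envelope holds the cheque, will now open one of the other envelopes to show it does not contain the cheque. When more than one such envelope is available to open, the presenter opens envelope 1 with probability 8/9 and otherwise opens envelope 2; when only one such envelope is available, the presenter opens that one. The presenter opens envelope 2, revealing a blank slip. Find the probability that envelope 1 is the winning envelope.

Consider each possible location of the cheque in turn.
If it is in envelope 1 (prior 1/3): only envelope 2 is available, probability 1; weight (1/3)·1 = 1/3.
If it is in envelope 2 (prior 1/3): the presenter opened envelope 2, so this case is ruled out; weight (1/3)·0 = 0.
If it is in envelope 3 (prior 1/3): envelope 1 is available but not opened, probability 1/9; weight (1/3)·(1/9) = 1/27.
The weights sum to 10/27.
So P(the cheque in envelope 1 | the presenter opened envelope 2) = (1/3) / (10/27) = 9/10.

9/10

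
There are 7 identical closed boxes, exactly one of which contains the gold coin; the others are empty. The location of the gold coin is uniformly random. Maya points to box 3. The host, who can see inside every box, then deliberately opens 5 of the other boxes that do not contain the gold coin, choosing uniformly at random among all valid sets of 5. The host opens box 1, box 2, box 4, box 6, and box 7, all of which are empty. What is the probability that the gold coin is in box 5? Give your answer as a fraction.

Condition on the true location of the gold coin.
If it is in any of boxes 1, 2, 4, 6, and 7 (prior 1/7 each): that box was opened and seen not to hold the prize — ruled out; weight (1/7)·0 = 0 each.
If it is in box 3 (prior 1/7): the host has 6 equally likely choices, so probability 1/6; weight (1/7)·(1/6) = 1/42.
If it is in box 5 (prior 1/7): the host has no choice, probability 1; weight (1/7)·1 = 1/7.
The weights sum to 1/6.
So P(the gold coin in box 5 | the host opened box 1, box 2, box 4, box 6, and box 7) = (1/7) / (1/6) = 6/7.

6/7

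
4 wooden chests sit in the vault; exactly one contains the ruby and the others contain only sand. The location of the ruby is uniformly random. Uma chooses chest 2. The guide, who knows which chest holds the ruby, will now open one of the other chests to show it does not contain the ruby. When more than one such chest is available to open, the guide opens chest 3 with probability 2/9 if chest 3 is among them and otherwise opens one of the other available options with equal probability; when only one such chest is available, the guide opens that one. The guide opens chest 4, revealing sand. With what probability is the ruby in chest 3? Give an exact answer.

Consider each possible location of the ruby in turn.
If it is in chest 1 (prior 1/4): chest 3 is available but not opened, probability 7/9; weight (1/4)·(7/9) = 7/36.
If it is in chest 2 (prior 1/4): chest 3 is available but not opened; chest 4 gets probability (1 − 2/9)/2 = 7/18; weight (1/4)·(7/18) = 7/72.
If it is in chest 3 (prior 1/4): chest 3 holds the prize so is unavailable; the guide chooses uniformly among the 2 others, probability 1/2; weight (1/4)·(1/2) = 1/8.
If it is in chest 4 (prior 1/4): the guide opened chest 4, so this case is ruled out; weight (1/4)·0 = 0.
The weights sum to 5/12.
So P(the ruby in chest 3 | the guide opened chest 4) = (1/8) / (5/12) = 3/10.

3/10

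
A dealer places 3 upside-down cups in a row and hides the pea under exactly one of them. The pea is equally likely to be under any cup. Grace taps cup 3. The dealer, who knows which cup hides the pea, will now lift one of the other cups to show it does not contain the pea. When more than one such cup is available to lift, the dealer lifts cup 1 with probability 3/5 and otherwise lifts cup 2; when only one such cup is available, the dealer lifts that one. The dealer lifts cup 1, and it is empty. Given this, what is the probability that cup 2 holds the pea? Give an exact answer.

5/8

Condition on the true location of the pea.
If it is under cup 1 (prior 1/3): the dealer opened cup 1, so this case is ruled out; weight (1/3)·0 = 0.
If it is under cup 2 (prior 1/3): only cup 1 is available, probability 1; weight (1/3)·1 = 1/3.
If it is under cup 3 (prior 1/3): cup 1 is available, opened with probability 3/5; weight (1/3)·(3/5) = 1/5.
The weights sum to 8/15.
So P(the pea under cup 2 | the dealer opened cup 1) = (1/3) / (8/15) = 5/8.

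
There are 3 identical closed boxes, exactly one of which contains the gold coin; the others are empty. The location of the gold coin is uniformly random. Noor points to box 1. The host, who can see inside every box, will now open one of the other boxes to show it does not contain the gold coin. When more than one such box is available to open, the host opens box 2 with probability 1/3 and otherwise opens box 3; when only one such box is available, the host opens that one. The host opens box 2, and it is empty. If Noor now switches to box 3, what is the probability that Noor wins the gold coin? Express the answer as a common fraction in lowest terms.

Condition on the true location of the gold coin.
If it is in box 1 (prior 1/3): box 2 is available, opened with probability 1/3; weight (1/3)·(1/3) = 1/9.
If it is in box 2 (prior 1/3): the host opened box 2, so this case is ruled out; weight (1/3)·0 = 0.
If it is in box 3 (prior 1/3): only box 2 is available, probability 1; weight (1/3)·1 = 1/3.
The weights sum to 4/9.
So P(the gold coin in box 3 | the host opened box 2) = (1/3) / (4/9) = 3/4.

3/4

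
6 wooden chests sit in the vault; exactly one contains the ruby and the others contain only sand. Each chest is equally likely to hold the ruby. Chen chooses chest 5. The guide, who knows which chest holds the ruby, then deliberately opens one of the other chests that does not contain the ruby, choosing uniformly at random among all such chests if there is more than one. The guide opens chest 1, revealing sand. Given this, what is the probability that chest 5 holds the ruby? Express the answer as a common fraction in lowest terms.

Condition on the true location of the ruby.
If it is in chest 1 (prior 1/6): the guide opened chest 1, so this case is ruled out; weight (1/6)·0 = 0.
If it is in any of chests 2, 3, 4, and 6 (prior 1/6 each): the guide has 4 equally likely choices, so probability 1/4; weight (1/6)·(1/4) = 1/24 each.
If it is in chest 5 (prior 1/6): the guide has 5 equally likely choices, so probability 1/5; weight (1/6)·(1/5) = 1/30.
The weights sum to 1/5.
So P(the ruby in chest 5 | the guide opened chest 1) = (1/30) / (1/5) = 1/6.

1/6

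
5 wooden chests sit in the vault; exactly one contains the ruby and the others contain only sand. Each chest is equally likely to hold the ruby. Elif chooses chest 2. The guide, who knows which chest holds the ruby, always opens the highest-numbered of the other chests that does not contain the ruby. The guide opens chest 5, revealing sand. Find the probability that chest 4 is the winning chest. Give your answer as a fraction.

1/4

Apply Bayes' rule, conditioning on where the ruby actually is.
If it is in any of chests 1, 2, 3, and 4 (prior 1/5 each): chest 5 is the highest-numbered option available, probability 1; weight (1/5)·1 = 1/5 each.
If it is in chest 5 (prior 1/5): the guide opened chest 5, so this case is ruled out; weight (1/5)·0 = 0.
The weights sum to 4/5.
So P(the ruby in chest 4 | the guide opened chest 5) = (1/5) / (4/5) = 1/4.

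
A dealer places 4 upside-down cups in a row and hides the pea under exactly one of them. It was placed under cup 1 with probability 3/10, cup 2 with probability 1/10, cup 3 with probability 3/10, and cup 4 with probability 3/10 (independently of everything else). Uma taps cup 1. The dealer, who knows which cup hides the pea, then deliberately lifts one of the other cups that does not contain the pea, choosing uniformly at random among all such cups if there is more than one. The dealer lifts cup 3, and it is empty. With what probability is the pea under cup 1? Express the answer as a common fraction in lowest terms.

1/3

Apply Bayes' rule, conditioning on where the pea actually is.
If it is under cup 1 (prior 3/10): the dealer has 3 equally likely choices, so probability 1/3; weight (3/10)·(1/3) = 1/10.
If it is under cup 2 (prior 1/10): the dealer has 2 equally likely choices, so probability 1/2; weight (1/10)·(1/2) = 1/20.
If it is under cup 3 (prior 3/10): the dealer opened cup 3, so this case is ruled out; weight (3/10)·0 = 0.
If it is under cup 4 (prior 3/10): the dealer has 2 equally likely choices, so probability 1/2; weight (3/10)·(1/2) = 3/20.
The weights sum to 3/10.
So P(the pea under cup 1 | the dealer opened cup 3) = (1/10) / (3/10) = 1/3.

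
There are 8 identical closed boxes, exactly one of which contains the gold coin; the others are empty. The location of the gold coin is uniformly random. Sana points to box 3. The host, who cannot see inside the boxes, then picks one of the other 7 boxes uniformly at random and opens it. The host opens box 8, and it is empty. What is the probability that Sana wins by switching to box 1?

Because the host chose which box to open without knowing where the gold coin is, the choice is independent of the prize location. Learning that box 8 does not hold the gold coin simply rules out that one location and leaves the remaining 7 boxes still equally likely by symmetry.
So P(the gold coin in box 1) = 1/7.

1/7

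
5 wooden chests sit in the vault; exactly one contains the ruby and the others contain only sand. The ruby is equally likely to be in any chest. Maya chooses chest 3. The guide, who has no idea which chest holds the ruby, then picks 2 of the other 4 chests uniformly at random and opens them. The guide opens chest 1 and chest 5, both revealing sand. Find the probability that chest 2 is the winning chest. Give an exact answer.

Because the guide chose which chests to open without knowing where the ruby is, the choice is independent of the prize location. Learning that none of the 2 opened chests holds the ruby simply rules out those 2 locations and leaves the remaining 3 chests still equally likely by symmetry.
So P(the ruby in chest 2) = 1/3.

1/3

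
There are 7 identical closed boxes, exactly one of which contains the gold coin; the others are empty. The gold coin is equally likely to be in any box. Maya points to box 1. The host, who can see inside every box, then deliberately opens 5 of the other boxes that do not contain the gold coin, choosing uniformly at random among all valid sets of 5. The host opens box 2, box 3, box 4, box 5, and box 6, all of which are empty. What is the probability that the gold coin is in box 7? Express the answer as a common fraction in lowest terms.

6/7

Condition on the true location of the gold coin.
If it is in box 1 (prior 1/7): the host has 6 equally likely choices, so probability 1/6; weight (1/7)·(1/6) = 1/42.
If it is in any of boxes 2, 3, 4, 5, and 6 (prior 1/7 each): that box was opened and seen not to hold the prize — ruled out; weight (1/7)·0 = 0 each.
If it is in box 7 (prior 1/7): the host has no choice, probability 1; weight (1/7)·1 = 1/7.
The weights sum to 1/6.
So P(the gold coin in box 7 | the host opened box 2, box 3, box 4, box 5, and box 6) = (1/7) / (1/6) = 6/7.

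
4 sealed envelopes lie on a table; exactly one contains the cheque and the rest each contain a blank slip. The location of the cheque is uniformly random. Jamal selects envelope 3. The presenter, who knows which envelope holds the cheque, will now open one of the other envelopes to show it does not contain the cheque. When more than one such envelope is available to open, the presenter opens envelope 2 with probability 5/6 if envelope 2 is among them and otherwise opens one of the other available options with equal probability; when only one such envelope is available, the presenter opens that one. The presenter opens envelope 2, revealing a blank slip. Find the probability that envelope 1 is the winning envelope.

Condition on the true location of the cheque.
If it is in any of envelopes 1, 3, and 4 (prior 1/4 each): envelope 2 is available, opened with probability 5/6; weight (1/4)·(5/6) = 5/24 each.
If it is in envelope 2 (prior 1/4): the presenter opened envelope 2, so this case is ruled out; weight (1/4)·0 = 0.
The weights sum to 5/8.
So P(the cheque in envelope 1 | the presenter opened envelope 2) = (5/24) / (5/8) = 1/3.

1/3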